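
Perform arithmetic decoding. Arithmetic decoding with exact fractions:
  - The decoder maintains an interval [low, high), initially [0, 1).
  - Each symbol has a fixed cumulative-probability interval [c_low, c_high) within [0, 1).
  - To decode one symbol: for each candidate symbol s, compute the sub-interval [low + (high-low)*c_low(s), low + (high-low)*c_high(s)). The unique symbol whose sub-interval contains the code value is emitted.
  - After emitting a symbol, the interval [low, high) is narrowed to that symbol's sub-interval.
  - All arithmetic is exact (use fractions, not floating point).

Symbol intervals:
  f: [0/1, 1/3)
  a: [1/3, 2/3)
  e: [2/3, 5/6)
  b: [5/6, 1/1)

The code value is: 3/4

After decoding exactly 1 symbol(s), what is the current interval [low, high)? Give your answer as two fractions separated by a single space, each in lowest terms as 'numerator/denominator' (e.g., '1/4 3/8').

Step 1: interval [0/1, 1/1), width = 1/1 - 0/1 = 1/1
  'f': [0/1 + 1/1*0/1, 0/1 + 1/1*1/3) = [0/1, 1/3)
  'a': [0/1 + 1/1*1/3, 0/1 + 1/1*2/3) = [1/3, 2/3)
  'e': [0/1 + 1/1*2/3, 0/1 + 1/1*5/6) = [2/3, 5/6) <- contains code 3/4
  'b': [0/1 + 1/1*5/6, 0/1 + 1/1*1/1) = [5/6, 1/1)
  emit 'e', narrow to [2/3, 5/6)

Answer: 2/3 5/6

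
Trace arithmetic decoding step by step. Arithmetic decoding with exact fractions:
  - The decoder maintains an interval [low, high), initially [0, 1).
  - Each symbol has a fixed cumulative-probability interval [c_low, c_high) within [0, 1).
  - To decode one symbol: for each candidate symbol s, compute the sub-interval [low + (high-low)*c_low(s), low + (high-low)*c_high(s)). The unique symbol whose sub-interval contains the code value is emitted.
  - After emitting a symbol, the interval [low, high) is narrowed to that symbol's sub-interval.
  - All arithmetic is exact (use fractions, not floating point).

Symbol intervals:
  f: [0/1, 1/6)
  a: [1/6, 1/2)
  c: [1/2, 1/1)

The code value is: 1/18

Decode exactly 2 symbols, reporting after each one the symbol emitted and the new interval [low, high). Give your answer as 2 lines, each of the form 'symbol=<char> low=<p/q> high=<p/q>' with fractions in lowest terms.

Answer: symbol=f low=0/1 high=1/6
symbol=a low=1/36 high=1/12

Derivation:
Step 1: interval [0/1, 1/1), width = 1/1 - 0/1 = 1/1
  'f': [0/1 + 1/1*0/1, 0/1 + 1/1*1/6) = [0/1, 1/6) <- contains code 1/18
  'a': [0/1 + 1/1*1/6, 0/1 + 1/1*1/2) = [1/6, 1/2)
  'c': [0/1 + 1/1*1/2, 0/1 + 1/1*1/1) = [1/2, 1/1)
  emit 'f', narrow to [0/1, 1/6)
Step 2: interval [0/1, 1/6), width = 1/6 - 0/1 = 1/6
  'f': [0/1 + 1/6*0/1, 0/1 + 1/6*1/6) = [0/1, 1/36)
  'a': [0/1 + 1/6*1/6, 0/1 + 1/6*1/2) = [1/36, 1/12) <- contains code 1/18
  'c': [0/1 + 1/6*1/2, 0/1 + 1/6*1/1) = [1/12, 1/6)
  emit 'a', narrow to [1/36, 1/12)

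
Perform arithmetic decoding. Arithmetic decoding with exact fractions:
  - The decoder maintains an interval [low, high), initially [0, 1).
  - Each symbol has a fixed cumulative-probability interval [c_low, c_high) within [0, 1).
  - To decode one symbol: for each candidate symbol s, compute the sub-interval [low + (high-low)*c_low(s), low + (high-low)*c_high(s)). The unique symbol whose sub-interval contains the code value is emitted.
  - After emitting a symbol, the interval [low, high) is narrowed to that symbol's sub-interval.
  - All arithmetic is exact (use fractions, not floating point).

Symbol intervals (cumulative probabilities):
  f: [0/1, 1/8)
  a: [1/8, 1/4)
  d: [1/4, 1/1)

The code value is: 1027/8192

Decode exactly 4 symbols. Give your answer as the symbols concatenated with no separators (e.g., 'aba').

Answer: affa

Derivation:
Step 1: interval [0/1, 1/1), width = 1/1 - 0/1 = 1/1
  'f': [0/1 + 1/1*0/1, 0/1 + 1/1*1/8) = [0/1, 1/8)
  'a': [0/1 + 1/1*1/8, 0/1 + 1/1*1/4) = [1/8, 1/4) <- contains code 1027/8192
  'd': [0/1 + 1/1*1/4, 0/1 + 1/1*1/1) = [1/4, 1/1)
  emit 'a', narrow to [1/8, 1/4)
Step 2: interval [1/8, 1/4), width = 1/4 - 1/8 = 1/8
  'f': [1/8 + 1/8*0/1, 1/8 + 1/8*1/8) = [1/8, 9/64) <- contains code 1027/8192
  'a': [1/8 + 1/8*1/8, 1/8 + 1/8*1/4) = [9/64, 5/32)
  'd': [1/8 + 1/8*1/4, 1/8 + 1/8*1/1) = [5/32, 1/4)
  emit 'f', narrow to [1/8, 9/64)
Step 3: interval [1/8, 9/64), width = 9/64 - 1/8 = 1/64
  'f': [1/8 + 1/64*0/1, 1/8 + 1/64*1/8) = [1/8, 65/512) <- contains code 1027/8192
  'a': [1/8 + 1/64*1/8, 1/8 + 1/64*1/4) = [65/512, 33/256)
  'd': [1/8 + 1/64*1/4, 1/8 + 1/64*1/1) = [33/256, 9/64)
  emit 'f', narrow to [1/8, 65/512)
Step 4: interval [1/8, 65/512), width = 65/512 - 1/8 = 1/512
  'f': [1/8 + 1/512*0/1, 1/8 + 1/512*1/8) = [1/8, 513/4096)
  'a': [1/8 + 1/512*1/8, 1/8 + 1/512*1/4) = [513/4096, 257/2048) <- contains code 1027/8192
  'd': [1/8 + 1/512*1/4, 1/8 + 1/512*1/1) = [257/2048, 65/512)
  emit 'a', narrow to [513/4096, 257/2048)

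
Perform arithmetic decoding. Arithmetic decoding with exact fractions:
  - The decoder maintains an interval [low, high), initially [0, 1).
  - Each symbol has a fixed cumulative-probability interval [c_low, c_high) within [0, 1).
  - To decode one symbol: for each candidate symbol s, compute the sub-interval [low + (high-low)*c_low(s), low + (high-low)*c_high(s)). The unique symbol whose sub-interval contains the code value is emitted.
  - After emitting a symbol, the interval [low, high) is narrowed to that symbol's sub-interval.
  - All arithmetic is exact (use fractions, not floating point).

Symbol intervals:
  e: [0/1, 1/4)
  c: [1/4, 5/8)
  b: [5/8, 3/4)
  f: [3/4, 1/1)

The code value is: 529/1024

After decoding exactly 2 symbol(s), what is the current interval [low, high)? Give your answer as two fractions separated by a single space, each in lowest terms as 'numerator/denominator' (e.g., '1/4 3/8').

Answer: 31/64 17/32

Derivation:
Step 1: interval [0/1, 1/1), width = 1/1 - 0/1 = 1/1
  'e': [0/1 + 1/1*0/1, 0/1 + 1/1*1/4) = [0/1, 1/4)
  'c': [0/1 + 1/1*1/4, 0/1 + 1/1*5/8) = [1/4, 5/8) <- contains code 529/1024
  'b': [0/1 + 1/1*5/8, 0/1 + 1/1*3/4) = [5/8, 3/4)
  'f': [0/1 + 1/1*3/4, 0/1 + 1/1*1/1) = [3/4, 1/1)
  emit 'c', narrow to [1/4, 5/8)
Step 2: interval [1/4, 5/8), width = 5/8 - 1/4 = 3/8
  'e': [1/4 + 3/8*0/1, 1/4 + 3/8*1/4) = [1/4, 11/32)
  'c': [1/4 + 3/8*1/4, 1/4 + 3/8*5/8) = [11/32, 31/64)
  'b': [1/4 + 3/8*5/8, 1/4 + 3/8*3/4) = [31/64, 17/32) <- contains code 529/1024
  'f': [1/4 + 3/8*3/4, 1/4 + 3/8*1/1) = [17/32, 5/8)
  emit 'b', narrow to [31/64, 17/32)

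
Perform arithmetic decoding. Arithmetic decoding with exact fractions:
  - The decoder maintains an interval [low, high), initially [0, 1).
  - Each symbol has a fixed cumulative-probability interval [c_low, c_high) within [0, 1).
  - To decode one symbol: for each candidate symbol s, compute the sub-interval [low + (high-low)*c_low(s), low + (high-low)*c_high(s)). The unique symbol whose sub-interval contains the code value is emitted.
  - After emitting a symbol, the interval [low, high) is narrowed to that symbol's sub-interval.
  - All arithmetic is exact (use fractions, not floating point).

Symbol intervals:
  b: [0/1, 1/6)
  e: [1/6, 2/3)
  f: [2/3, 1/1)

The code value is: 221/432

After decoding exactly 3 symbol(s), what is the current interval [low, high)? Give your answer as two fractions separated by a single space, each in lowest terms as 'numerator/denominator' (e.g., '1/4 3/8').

Answer: 1/2 19/36

Derivation:
Step 1: interval [0/1, 1/1), width = 1/1 - 0/1 = 1/1
  'b': [0/1 + 1/1*0/1, 0/1 + 1/1*1/6) = [0/1, 1/6)
  'e': [0/1 + 1/1*1/6, 0/1 + 1/1*2/3) = [1/6, 2/3) <- contains code 221/432
  'f': [0/1 + 1/1*2/3, 0/1 + 1/1*1/1) = [2/3, 1/1)
  emit 'e', narrow to [1/6, 2/3)
Step 2: interval [1/6, 2/3), width = 2/3 - 1/6 = 1/2
  'b': [1/6 + 1/2*0/1, 1/6 + 1/2*1/6) = [1/6, 1/4)
  'e': [1/6 + 1/2*1/6, 1/6 + 1/2*2/3) = [1/4, 1/2)
  'f': [1/6 + 1/2*2/3, 1/6 + 1/2*1/1) = [1/2, 2/3) <- contains code 221/432
  emit 'f', narrow to [1/2, 2/3)
Step 3: interval [1/2, 2/3), width = 2/3 - 1/2 = 1/6
  'b': [1/2 + 1/6*0/1, 1/2 + 1/6*1/6) = [1/2, 19/36) <- contains code 221/432
  'e': [1/2 + 1/6*1/6, 1/2 + 1/6*2/3) = [19/36, 11/18)
  'f': [1/2 + 1/6*2/3, 1/2 + 1/6*1/1) = [11/18, 2/3)
  emit 'b', narrow to [1/2, 19/36)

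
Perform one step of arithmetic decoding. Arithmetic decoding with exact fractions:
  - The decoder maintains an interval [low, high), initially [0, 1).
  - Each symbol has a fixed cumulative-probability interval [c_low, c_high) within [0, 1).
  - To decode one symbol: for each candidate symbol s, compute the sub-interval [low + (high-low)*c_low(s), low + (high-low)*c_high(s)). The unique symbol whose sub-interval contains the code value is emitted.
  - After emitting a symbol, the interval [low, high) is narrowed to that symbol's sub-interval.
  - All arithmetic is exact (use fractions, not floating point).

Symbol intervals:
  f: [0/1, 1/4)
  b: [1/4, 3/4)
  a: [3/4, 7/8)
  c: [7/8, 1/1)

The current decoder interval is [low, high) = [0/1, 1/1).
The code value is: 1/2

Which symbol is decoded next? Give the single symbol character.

Interval width = high − low = 1/1 − 0/1 = 1/1
Scaled code = (code − low) / width = (1/2 − 0/1) / 1/1 = 1/2
  f: [0/1, 1/4) 
  b: [1/4, 3/4) ← scaled code falls here ✓
  a: [3/4, 7/8) 
  c: [7/8, 1/1) 

Answer: b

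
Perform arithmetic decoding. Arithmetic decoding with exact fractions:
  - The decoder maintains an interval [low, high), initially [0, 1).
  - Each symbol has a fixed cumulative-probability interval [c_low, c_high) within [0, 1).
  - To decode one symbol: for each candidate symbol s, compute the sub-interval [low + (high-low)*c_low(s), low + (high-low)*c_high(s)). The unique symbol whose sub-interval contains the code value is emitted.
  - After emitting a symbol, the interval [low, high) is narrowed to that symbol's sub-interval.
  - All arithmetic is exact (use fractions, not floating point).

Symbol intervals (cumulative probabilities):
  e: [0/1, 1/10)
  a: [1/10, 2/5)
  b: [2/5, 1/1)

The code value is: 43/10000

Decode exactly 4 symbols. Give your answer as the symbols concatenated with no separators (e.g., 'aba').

Step 1: interval [0/1, 1/1), width = 1/1 - 0/1 = 1/1
  'e': [0/1 + 1/1*0/1, 0/1 + 1/1*1/10) = [0/1, 1/10) <- contains code 43/10000
  'a': [0/1 + 1/1*1/10, 0/1 + 1/1*2/5) = [1/10, 2/5)
  'b': [0/1 + 1/1*2/5, 0/1 + 1/1*1/1) = [2/5, 1/1)
  emit 'e', narrow to [0/1, 1/10)
Step 2: interval [0/1, 1/10), width = 1/10 - 0/1 = 1/10
  'e': [0/1 + 1/10*0/1, 0/1 + 1/10*1/10) = [0/1, 1/100) <- contains code 43/10000
  'a': [0/1 + 1/10*1/10, 0/1 + 1/10*2/5) = [1/100, 1/25)
  'b': [0/1 + 1/10*2/5, 0/1 + 1/10*1/1) = [1/25, 1/10)
  emit 'e', narrow to [0/1, 1/100)
Step 3: interval [0/1, 1/100), width = 1/100 - 0/1 = 1/100
  'e': [0/1 + 1/100*0/1, 0/1 + 1/100*1/10) = [0/1, 1/1000)
  'a': [0/1 + 1/100*1/10, 0/1 + 1/100*2/5) = [1/1000, 1/250)
  'b': [0/1 + 1/100*2/5, 0/1 + 1/100*1/1) = [1/250, 1/100) <- contains code 43/10000
  emit 'b', narrow to [1/250, 1/100)
Step 4: interval [1/250, 1/100), width = 1/100 - 1/250 = 3/500
  'e': [1/250 + 3/500*0/1, 1/250 + 3/500*1/10) = [1/250, 23/5000) <- contains code 43/10000
  'a': [1/250 + 3/500*1/10, 1/250 + 3/500*2/5) = [23/5000, 4/625)
  'b': [1/250 + 3/500*2/5, 1/250 + 3/500*1/1) = [4/625, 1/100)
  emit 'e', narrow to [1/250, 23/5000)

Answer: eebe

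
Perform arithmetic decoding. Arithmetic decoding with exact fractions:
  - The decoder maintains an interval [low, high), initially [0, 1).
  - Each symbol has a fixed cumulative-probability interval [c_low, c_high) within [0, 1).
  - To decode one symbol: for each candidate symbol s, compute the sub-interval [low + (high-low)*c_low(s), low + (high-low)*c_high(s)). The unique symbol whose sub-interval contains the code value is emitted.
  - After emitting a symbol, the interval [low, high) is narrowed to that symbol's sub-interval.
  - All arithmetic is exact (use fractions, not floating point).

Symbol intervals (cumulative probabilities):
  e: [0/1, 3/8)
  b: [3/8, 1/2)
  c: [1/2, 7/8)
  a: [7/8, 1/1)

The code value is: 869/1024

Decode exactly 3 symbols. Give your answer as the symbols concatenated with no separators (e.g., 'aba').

Step 1: interval [0/1, 1/1), width = 1/1 - 0/1 = 1/1
  'e': [0/1 + 1/1*0/1, 0/1 + 1/1*3/8) = [0/1, 3/8)
  'b': [0/1 + 1/1*3/8, 0/1 + 1/1*1/2) = [3/8, 1/2)
  'c': [0/1 + 1/1*1/2, 0/1 + 1/1*7/8) = [1/2, 7/8) <- contains code 869/1024
  'a': [0/1 + 1/1*7/8, 0/1 + 1/1*1/1) = [7/8, 1/1)
  emit 'c', narrow to [1/2, 7/8)
Step 2: interval [1/2, 7/8), width = 7/8 - 1/2 = 3/8
  'e': [1/2 + 3/8*0/1, 1/2 + 3/8*3/8) = [1/2, 41/64)
  'b': [1/2 + 3/8*3/8, 1/2 + 3/8*1/2) = [41/64, 11/16)
  'c': [1/2 + 3/8*1/2, 1/2 + 3/8*7/8) = [11/16, 53/64)
  'a': [1/2 + 3/8*7/8, 1/2 + 3/8*1/1) = [53/64, 7/8) <- contains code 869/1024
  emit 'a', narrow to [53/64, 7/8)
Step 3: interval [53/64, 7/8), width = 7/8 - 53/64 = 3/64
  'e': [53/64 + 3/64*0/1, 53/64 + 3/64*3/8) = [53/64, 433/512)
  'b': [53/64 + 3/64*3/8, 53/64 + 3/64*1/2) = [433/512, 109/128) <- contains code 869/1024
  'c': [53/64 + 3/64*1/2, 53/64 + 3/64*7/8) = [109/128, 445/512)
  'a': [53/64 + 3/64*7/8, 53/64 + 3/64*1/1) = [445/512, 7/8)
  emit 'b', narrow to [433/512, 109/128)

Answer: cab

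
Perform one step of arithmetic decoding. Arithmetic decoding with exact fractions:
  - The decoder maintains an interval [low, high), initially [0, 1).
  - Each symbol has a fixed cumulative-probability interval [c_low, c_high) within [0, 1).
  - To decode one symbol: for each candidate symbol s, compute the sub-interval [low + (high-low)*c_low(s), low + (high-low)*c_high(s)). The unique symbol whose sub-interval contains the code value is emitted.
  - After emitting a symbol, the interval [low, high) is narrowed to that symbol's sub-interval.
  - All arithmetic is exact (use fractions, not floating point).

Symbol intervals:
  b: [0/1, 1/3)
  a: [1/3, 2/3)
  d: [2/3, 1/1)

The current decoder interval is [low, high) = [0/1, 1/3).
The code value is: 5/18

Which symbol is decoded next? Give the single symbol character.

Interval width = high − low = 1/3 − 0/1 = 1/3
Scaled code = (code − low) / width = (5/18 − 0/1) / 1/3 = 5/6
  b: [0/1, 1/3) 
  a: [1/3, 2/3) 
  d: [2/3, 1/1) ← scaled code falls here ✓

Answer: d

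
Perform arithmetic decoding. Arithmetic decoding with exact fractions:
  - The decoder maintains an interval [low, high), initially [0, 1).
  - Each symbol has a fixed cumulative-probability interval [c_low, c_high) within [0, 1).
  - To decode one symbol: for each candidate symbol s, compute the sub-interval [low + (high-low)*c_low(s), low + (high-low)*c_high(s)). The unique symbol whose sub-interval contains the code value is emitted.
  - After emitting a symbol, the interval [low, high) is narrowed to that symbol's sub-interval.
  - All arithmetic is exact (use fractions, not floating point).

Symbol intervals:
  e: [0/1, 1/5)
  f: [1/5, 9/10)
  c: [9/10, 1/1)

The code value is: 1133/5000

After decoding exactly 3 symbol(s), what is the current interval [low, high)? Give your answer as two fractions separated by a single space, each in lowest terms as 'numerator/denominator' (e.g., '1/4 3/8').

Answer: 1/5 57/250

Derivation:
Step 1: interval [0/1, 1/1), width = 1/1 - 0/1 = 1/1
  'e': [0/1 + 1/1*0/1, 0/1 + 1/1*1/5) = [0/1, 1/5)
  'f': [0/1 + 1/1*1/5, 0/1 + 1/1*9/10) = [1/5, 9/10) <- contains code 1133/5000
  'c': [0/1 + 1/1*9/10, 0/1 + 1/1*1/1) = [9/10, 1/1)
  emit 'f', narrow to [1/5, 9/10)
Step 2: interval [1/5, 9/10), width = 9/10 - 1/5 = 7/10
  'e': [1/5 + 7/10*0/1, 1/5 + 7/10*1/5) = [1/5, 17/50) <- contains code 1133/5000
  'f': [1/5 + 7/10*1/5, 1/5 + 7/10*9/10) = [17/50, 83/100)
  'c': [1/5 + 7/10*9/10, 1/5 + 7/10*1/1) = [83/100, 9/10)
  emit 'e', narrow to [1/5, 17/50)
Step 3: interval [1/5, 17/50), width = 17/50 - 1/5 = 7/50
  'e': [1/5 + 7/50*0/1, 1/5 + 7/50*1/5) = [1/5, 57/250) <- contains code 1133/5000
  'f': [1/5 + 7/50*1/5, 1/5 + 7/50*9/10) = [57/250, 163/500)
  'c': [1/5 + 7/50*9/10, 1/5 + 7/50*1/1) = [163/500, 17/50)
  emit 'e', narrow to [1/5, 57/250)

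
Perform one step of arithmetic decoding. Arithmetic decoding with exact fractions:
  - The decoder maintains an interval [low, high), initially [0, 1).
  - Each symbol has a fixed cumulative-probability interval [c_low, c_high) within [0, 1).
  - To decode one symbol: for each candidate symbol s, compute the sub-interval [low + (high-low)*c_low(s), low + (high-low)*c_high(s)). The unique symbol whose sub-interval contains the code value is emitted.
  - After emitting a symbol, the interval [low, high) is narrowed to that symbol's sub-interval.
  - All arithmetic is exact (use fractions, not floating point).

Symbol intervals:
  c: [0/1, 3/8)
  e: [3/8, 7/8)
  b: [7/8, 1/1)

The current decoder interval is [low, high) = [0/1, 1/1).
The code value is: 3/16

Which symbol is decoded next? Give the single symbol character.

Interval width = high − low = 1/1 − 0/1 = 1/1
Scaled code = (code − low) / width = (3/16 − 0/1) / 1/1 = 3/16
  c: [0/1, 3/8) ← scaled code falls here ✓
  e: [3/8, 7/8) 
  b: [7/8, 1/1) 

Answer: c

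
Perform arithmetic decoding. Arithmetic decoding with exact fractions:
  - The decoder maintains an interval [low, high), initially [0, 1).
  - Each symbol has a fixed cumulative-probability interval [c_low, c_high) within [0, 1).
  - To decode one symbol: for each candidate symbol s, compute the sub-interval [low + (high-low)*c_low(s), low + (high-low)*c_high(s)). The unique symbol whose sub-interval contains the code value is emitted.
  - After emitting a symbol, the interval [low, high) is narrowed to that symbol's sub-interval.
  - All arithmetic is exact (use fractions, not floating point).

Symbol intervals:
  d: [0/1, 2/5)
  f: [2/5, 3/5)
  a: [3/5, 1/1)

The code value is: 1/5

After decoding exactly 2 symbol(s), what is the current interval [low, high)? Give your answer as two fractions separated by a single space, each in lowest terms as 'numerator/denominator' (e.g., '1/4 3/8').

Step 1: interval [0/1, 1/1), width = 1/1 - 0/1 = 1/1
  'd': [0/1 + 1/1*0/1, 0/1 + 1/1*2/5) = [0/1, 2/5) <- contains code 1/5
  'f': [0/1 + 1/1*2/5, 0/1 + 1/1*3/5) = [2/5, 3/5)
  'a': [0/1 + 1/1*3/5, 0/1 + 1/1*1/1) = [3/5, 1/1)
  emit 'd', narrow to [0/1, 2/5)
Step 2: interval [0/1, 2/5), width = 2/5 - 0/1 = 2/5
  'd': [0/1 + 2/5*0/1, 0/1 + 2/5*2/5) = [0/1, 4/25)
  'f': [0/1 + 2/5*2/5, 0/1 + 2/5*3/5) = [4/25, 6/25) <- contains code 1/5
  'a': [0/1 + 2/5*3/5, 0/1 + 2/5*1/1) = [6/25, 2/5)
  emit 'f', narrow to [4/25, 6/25)

Answer: 4/25 6/25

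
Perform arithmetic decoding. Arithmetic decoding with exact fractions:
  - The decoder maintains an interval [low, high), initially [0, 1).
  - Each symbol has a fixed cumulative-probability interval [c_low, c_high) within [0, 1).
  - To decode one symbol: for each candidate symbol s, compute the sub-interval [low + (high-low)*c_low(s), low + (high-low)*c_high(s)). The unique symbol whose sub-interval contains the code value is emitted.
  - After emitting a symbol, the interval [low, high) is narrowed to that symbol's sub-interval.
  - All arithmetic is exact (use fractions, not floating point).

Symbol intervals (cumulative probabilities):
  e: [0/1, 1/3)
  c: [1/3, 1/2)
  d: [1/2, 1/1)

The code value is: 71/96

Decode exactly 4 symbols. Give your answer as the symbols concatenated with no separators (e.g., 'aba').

Answer: dcdd

Derivation:
Step 1: interval [0/1, 1/1), width = 1/1 - 0/1 = 1/1
  'e': [0/1 + 1/1*0/1, 0/1 + 1/1*1/3) = [0/1, 1/3)
  'c': [0/1 + 1/1*1/3, 0/1 + 1/1*1/2) = [1/3, 1/2)
  'd': [0/1 + 1/1*1/2, 0/1 + 1/1*1/1) = [1/2, 1/1) <- contains code 71/96
  emit 'd', narrow to [1/2, 1/1)
Step 2: interval [1/2, 1/1), width = 1/1 - 1/2 = 1/2
  'e': [1/2 + 1/2*0/1, 1/2 + 1/2*1/3) = [1/2, 2/3)
  'c': [1/2 + 1/2*1/3, 1/2 + 1/2*1/2) = [2/3, 3/4) <- contains code 71/96
  'd': [1/2 + 1/2*1/2, 1/2 + 1/2*1/1) = [3/4, 1/1)
  emit 'c', narrow to [2/3, 3/4)
Step 3: interval [2/3, 3/4), width = 3/4 - 2/3 = 1/12
  'e': [2/3 + 1/12*0/1, 2/3 + 1/12*1/3) = [2/3, 25/36)
  'c': [2/3 + 1/12*1/3, 2/3 + 1/12*1/2) = [25/36, 17/24)
  'd': [2/3 + 1/12*1/2, 2/3 + 1/12*1/1) = [17/24, 3/4) <- contains code 71/96
  emit 'd', narrow to [17/24, 3/4)
Step 4: interval [17/24, 3/4), width = 3/4 - 17/24 = 1/24
  'e': [17/24 + 1/24*0/1, 17/24 + 1/24*1/3) = [17/24, 13/18)
  'c': [17/24 + 1/24*1/3, 17/24 + 1/24*1/2) = [13/18, 35/48)
  'd': [17/24 + 1/24*1/2, 17/24 + 1/24*1/1) = [35/48, 3/4) <- contains code 71/96
  emit 'd', narrow to [35/48, 3/4)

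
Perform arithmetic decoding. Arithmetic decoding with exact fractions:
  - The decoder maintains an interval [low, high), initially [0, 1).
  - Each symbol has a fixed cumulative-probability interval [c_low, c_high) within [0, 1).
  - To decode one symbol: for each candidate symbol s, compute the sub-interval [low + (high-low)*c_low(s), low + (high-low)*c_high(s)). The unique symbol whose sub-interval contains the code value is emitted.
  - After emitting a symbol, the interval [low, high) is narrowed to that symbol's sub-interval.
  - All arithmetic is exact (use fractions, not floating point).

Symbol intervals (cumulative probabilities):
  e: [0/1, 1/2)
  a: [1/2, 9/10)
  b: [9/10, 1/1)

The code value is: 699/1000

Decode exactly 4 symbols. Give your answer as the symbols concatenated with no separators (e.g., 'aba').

Step 1: interval [0/1, 1/1), width = 1/1 - 0/1 = 1/1
  'e': [0/1 + 1/1*0/1, 0/1 + 1/1*1/2) = [0/1, 1/2)
  'a': [0/1 + 1/1*1/2, 0/1 + 1/1*9/10) = [1/2, 9/10) <- contains code 699/1000
  'b': [0/1 + 1/1*9/10, 0/1 + 1/1*1/1) = [9/10, 1/1)
  emit 'a', narrow to [1/2, 9/10)
Step 2: interval [1/2, 9/10), width = 9/10 - 1/2 = 2/5
  'e': [1/2 + 2/5*0/1, 1/2 + 2/5*1/2) = [1/2, 7/10) <- contains code 699/1000
  'a': [1/2 + 2/5*1/2, 1/2 + 2/5*9/10) = [7/10, 43/50)
  'b': [1/2 + 2/5*9/10, 1/2 + 2/5*1/1) = [43/50, 9/10)
  emit 'e', narrow to [1/2, 7/10)
Step 3: interval [1/2, 7/10), width = 7/10 - 1/2 = 1/5
  'e': [1/2 + 1/5*0/1, 1/2 + 1/5*1/2) = [1/2, 3/5)
  'a': [1/2 + 1/5*1/2, 1/2 + 1/5*9/10) = [3/5, 17/25)
  'b': [1/2 + 1/5*9/10, 1/2 + 1/5*1/1) = [17/25, 7/10) <- contains code 699/1000
  emit 'b', narrow to [17/25, 7/10)
Step 4: interval [17/25, 7/10), width = 7/10 - 17/25 = 1/50
  'e': [17/25 + 1/50*0/1, 17/25 + 1/50*1/2) = [17/25, 69/100)
  'a': [17/25 + 1/50*1/2, 17/25 + 1/50*9/10) = [69/100, 349/500)
  'b': [17/25 + 1/50*9/10, 17/25 + 1/50*1/1) = [349/500, 7/10) <- contains code 699/1000
  emit 'b', narrow to [349/500, 7/10)

Answer: aebb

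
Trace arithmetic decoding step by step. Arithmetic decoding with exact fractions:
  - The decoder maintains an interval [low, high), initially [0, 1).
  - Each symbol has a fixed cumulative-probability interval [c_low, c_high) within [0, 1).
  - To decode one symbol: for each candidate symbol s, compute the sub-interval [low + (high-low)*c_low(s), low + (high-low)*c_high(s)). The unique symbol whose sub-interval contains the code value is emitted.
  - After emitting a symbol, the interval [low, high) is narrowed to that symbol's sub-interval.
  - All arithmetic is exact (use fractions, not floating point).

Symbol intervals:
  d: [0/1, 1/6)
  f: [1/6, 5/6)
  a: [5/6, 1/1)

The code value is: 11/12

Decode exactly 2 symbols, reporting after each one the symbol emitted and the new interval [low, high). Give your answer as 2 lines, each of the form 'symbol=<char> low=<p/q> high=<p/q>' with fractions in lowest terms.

Step 1: interval [0/1, 1/1), width = 1/1 - 0/1 = 1/1
  'd': [0/1 + 1/1*0/1, 0/1 + 1/1*1/6) = [0/1, 1/6)
  'f': [0/1 + 1/1*1/6, 0/1 + 1/1*5/6) = [1/6, 5/6)
  'a': [0/1 + 1/1*5/6, 0/1 + 1/1*1/1) = [5/6, 1/1) <- contains code 11/12
  emit 'a', narrow to [5/6, 1/1)
Step 2: interval [5/6, 1/1), width = 1/1 - 5/6 = 1/6
  'd': [5/6 + 1/6*0/1, 5/6 + 1/6*1/6) = [5/6, 31/36)
  'f': [5/6 + 1/6*1/6, 5/6 + 1/6*5/6) = [31/36, 35/36) <- contains code 11/12
  'a': [5/6 + 1/6*5/6, 5/6 + 1/6*1/1) = [35/36, 1/1)
  emit 'f', narrow to [31/36, 35/36)

Answer: symbol=a low=5/6 high=1/1
symbol=f low=31/36 high=35/36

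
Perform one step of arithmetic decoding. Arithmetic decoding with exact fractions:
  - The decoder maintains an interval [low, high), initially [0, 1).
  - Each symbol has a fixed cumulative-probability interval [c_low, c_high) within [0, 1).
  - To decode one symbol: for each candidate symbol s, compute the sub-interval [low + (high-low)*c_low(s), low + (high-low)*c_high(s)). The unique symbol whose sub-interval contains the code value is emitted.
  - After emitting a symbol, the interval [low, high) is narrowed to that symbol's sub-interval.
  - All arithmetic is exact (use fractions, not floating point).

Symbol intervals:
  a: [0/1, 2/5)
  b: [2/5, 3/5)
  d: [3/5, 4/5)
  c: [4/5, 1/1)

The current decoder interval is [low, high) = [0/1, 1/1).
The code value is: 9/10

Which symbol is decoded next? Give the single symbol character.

Answer: c

Derivation:
Interval width = high − low = 1/1 − 0/1 = 1/1
Scaled code = (code − low) / width = (9/10 − 0/1) / 1/1 = 9/10
  a: [0/1, 2/5) 
  b: [2/5, 3/5) 
  d: [3/5, 4/5) 
  c: [4/5, 1/1) ← scaled code falls here ✓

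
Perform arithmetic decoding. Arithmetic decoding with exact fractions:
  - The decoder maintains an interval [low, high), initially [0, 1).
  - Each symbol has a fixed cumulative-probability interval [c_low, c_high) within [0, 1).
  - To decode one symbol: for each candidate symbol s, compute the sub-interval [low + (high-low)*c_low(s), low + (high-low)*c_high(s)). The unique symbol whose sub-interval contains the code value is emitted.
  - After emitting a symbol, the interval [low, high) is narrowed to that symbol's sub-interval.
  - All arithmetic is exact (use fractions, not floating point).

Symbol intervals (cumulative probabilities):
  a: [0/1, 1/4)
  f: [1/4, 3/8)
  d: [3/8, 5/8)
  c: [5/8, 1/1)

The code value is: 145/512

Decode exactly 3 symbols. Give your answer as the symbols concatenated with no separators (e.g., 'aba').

Step 1: interval [0/1, 1/1), width = 1/1 - 0/1 = 1/1
  'a': [0/1 + 1/1*0/1, 0/1 + 1/1*1/4) = [0/1, 1/4)
  'f': [0/1 + 1/1*1/4, 0/1 + 1/1*3/8) = [1/4, 3/8) <- contains code 145/512
  'd': [0/1 + 1/1*3/8, 0/1 + 1/1*5/8) = [3/8, 5/8)
  'c': [0/1 + 1/1*5/8, 0/1 + 1/1*1/1) = [5/8, 1/1)
  emit 'f', narrow to [1/4, 3/8)
Step 2: interval [1/4, 3/8), width = 3/8 - 1/4 = 1/8
  'a': [1/4 + 1/8*0/1, 1/4 + 1/8*1/4) = [1/4, 9/32)
  'f': [1/4 + 1/8*1/4, 1/4 + 1/8*3/8) = [9/32, 19/64) <- contains code 145/512
  'd': [1/4 + 1/8*3/8, 1/4 + 1/8*5/8) = [19/64, 21/64)
  'c': [1/4 + 1/8*5/8, 1/4 + 1/8*1/1) = [21/64, 3/8)
  emit 'f', narrow to [9/32, 19/64)
Step 3: interval [9/32, 19/64), width = 19/64 - 9/32 = 1/64
  'a': [9/32 + 1/64*0/1, 9/32 + 1/64*1/4) = [9/32, 73/256) <- contains code 145/512
  'f': [9/32 + 1/64*1/4, 9/32 + 1/64*3/8) = [73/256, 147/512)
  'd': [9/32 + 1/64*3/8, 9/32 + 1/64*5/8) = [147/512, 149/512)
  'c': [9/32 + 1/64*5/8, 9/32 + 1/64*1/1) = [149/512, 19/64)
  emit 'a', narrow to [9/32, 73/256)

Answer: ffa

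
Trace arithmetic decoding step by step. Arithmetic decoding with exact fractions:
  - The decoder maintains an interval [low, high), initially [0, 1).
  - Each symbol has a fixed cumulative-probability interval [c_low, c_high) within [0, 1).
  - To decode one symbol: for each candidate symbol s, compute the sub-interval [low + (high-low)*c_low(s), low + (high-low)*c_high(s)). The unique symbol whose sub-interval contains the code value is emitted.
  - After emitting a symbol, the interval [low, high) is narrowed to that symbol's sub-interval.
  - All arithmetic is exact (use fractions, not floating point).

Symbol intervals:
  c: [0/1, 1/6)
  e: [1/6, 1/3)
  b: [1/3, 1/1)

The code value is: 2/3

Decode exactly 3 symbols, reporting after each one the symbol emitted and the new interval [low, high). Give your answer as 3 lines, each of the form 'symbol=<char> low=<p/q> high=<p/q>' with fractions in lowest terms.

Step 1: interval [0/1, 1/1), width = 1/1 - 0/1 = 1/1
  'c': [0/1 + 1/1*0/1, 0/1 + 1/1*1/6) = [0/1, 1/6)
  'e': [0/1 + 1/1*1/6, 0/1 + 1/1*1/3) = [1/6, 1/3)
  'b': [0/1 + 1/1*1/3, 0/1 + 1/1*1/1) = [1/3, 1/1) <- contains code 2/3
  emit 'b', narrow to [1/3, 1/1)
Step 2: interval [1/3, 1/1), width = 1/1 - 1/3 = 2/3
  'c': [1/3 + 2/3*0/1, 1/3 + 2/3*1/6) = [1/3, 4/9)
  'e': [1/3 + 2/3*1/6, 1/3 + 2/3*1/3) = [4/9, 5/9)
  'b': [1/3 + 2/3*1/3, 1/3 + 2/3*1/1) = [5/9, 1/1) <- contains code 2/3
  emit 'b', narrow to [5/9, 1/1)
Step 3: interval [5/9, 1/1), width = 1/1 - 5/9 = 4/9
  'c': [5/9 + 4/9*0/1, 5/9 + 4/9*1/6) = [5/9, 17/27)
  'e': [5/9 + 4/9*1/6, 5/9 + 4/9*1/3) = [17/27, 19/27) <- contains code 2/3
  'b': [5/9 + 4/9*1/3, 5/9 + 4/9*1/1) = [19/27, 1/1)
  emit 'e', narrow to [17/27, 19/27)

Answer: symbol=b low=1/3 high=1/1
symbol=b low=5/9 high=1/1
symbol=e low=17/27 high=19/27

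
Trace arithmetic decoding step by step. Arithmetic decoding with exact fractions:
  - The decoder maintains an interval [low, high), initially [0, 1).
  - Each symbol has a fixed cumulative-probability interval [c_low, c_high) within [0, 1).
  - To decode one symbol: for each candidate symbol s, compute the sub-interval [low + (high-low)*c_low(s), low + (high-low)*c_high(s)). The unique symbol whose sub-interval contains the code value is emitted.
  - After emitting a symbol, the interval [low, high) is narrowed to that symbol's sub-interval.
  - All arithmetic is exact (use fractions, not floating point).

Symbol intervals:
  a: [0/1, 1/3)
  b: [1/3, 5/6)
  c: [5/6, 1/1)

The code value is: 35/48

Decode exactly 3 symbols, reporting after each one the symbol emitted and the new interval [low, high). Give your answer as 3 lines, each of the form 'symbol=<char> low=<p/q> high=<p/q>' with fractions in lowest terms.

Answer: symbol=b low=1/3 high=5/6
symbol=b low=1/2 high=3/4
symbol=c low=17/24 high=3/4

Derivation:
Step 1: interval [0/1, 1/1), width = 1/1 - 0/1 = 1/1
  'a': [0/1 + 1/1*0/1, 0/1 + 1/1*1/3) = [0/1, 1/3)
  'b': [0/1 + 1/1*1/3, 0/1 + 1/1*5/6) = [1/3, 5/6) <- contains code 35/48
  'c': [0/1 + 1/1*5/6, 0/1 + 1/1*1/1) = [5/6, 1/1)
  emit 'b', narrow to [1/3, 5/6)
Step 2: interval [1/3, 5/6), width = 5/6 - 1/3 = 1/2
  'a': [1/3 + 1/2*0/1, 1/3 + 1/2*1/3) = [1/3, 1/2)
  'b': [1/3 + 1/2*1/3, 1/3 + 1/2*5/6) = [1/2, 3/4) <- contains code 35/48
  'c': [1/3 + 1/2*5/6, 1/3 + 1/2*1/1) = [3/4, 5/6)
  emit 'b', narrow to [1/2, 3/4)
Step 3: interval [1/2, 3/4), width = 3/4 - 1/2 = 1/4
  'a': [1/2 + 1/4*0/1, 1/2 + 1/4*1/3) = [1/2, 7/12)
  'b': [1/2 + 1/4*1/3, 1/2 + 1/4*5/6) = [7/12, 17/24)
  'c': [1/2 + 1/4*5/6, 1/2 + 1/4*1/1) = [17/24, 3/4) <- contains code 35/48
  emit 'c', narrow to [17/24, 3/4)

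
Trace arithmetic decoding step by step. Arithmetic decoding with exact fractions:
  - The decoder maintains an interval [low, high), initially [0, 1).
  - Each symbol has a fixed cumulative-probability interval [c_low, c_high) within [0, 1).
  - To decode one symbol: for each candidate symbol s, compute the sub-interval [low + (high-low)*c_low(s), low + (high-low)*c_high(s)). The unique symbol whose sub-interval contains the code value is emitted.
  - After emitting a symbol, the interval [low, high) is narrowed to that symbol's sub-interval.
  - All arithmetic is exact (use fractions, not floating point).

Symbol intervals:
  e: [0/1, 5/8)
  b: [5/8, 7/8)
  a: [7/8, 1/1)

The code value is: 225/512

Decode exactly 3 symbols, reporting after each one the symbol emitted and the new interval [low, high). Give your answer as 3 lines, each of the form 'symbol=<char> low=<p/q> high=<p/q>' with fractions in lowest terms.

Answer: symbol=e low=0/1 high=5/8
symbol=b low=25/64 high=35/64
symbol=e low=25/64 high=125/256

Derivation:
Step 1: interval [0/1, 1/1), width = 1/1 - 0/1 = 1/1
  'e': [0/1 + 1/1*0/1, 0/1 + 1/1*5/8) = [0/1, 5/8) <- contains code 225/512
  'b': [0/1 + 1/1*5/8, 0/1 + 1/1*7/8) = [5/8, 7/8)
  'a': [0/1 + 1/1*7/8, 0/1 + 1/1*1/1) = [7/8, 1/1)
  emit 'e', narrow to [0/1, 5/8)
Step 2: interval [0/1, 5/8), width = 5/8 - 0/1 = 5/8
  'e': [0/1 + 5/8*0/1, 0/1 + 5/8*5/8) = [0/1, 25/64)
  'b': [0/1 + 5/8*5/8, 0/1 + 5/8*7/8) = [25/64, 35/64) <- contains code 225/512
  'a': [0/1 + 5/8*7/8, 0/1 + 5/8*1/1) = [35/64, 5/8)
  emit 'b', narrow to [25/64, 35/64)
Step 3: interval [25/64, 35/64), width = 35/64 - 25/64 = 5/32
  'e': [25/64 + 5/32*0/1, 25/64 + 5/32*5/8) = [25/64, 125/256) <- contains code 225/512
  'b': [25/64 + 5/32*5/8, 25/64 + 5/32*7/8) = [125/256, 135/256)
  'a': [25/64 + 5/32*7/8, 25/64 + 5/32*1/1) = [135/256, 35/64)
  emit 'e', narrow to [25/64, 125/256)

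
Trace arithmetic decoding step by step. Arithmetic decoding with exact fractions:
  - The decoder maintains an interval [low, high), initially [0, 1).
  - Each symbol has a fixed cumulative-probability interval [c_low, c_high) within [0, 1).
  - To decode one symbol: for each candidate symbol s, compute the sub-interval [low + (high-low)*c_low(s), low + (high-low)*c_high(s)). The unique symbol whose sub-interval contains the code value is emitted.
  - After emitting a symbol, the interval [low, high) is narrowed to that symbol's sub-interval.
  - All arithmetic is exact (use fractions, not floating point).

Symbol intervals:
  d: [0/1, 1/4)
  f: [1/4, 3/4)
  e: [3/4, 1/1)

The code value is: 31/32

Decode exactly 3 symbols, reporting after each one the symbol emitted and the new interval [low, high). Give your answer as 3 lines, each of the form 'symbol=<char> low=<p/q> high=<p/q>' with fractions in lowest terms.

Answer: symbol=e low=3/4 high=1/1
symbol=e low=15/16 high=1/1
symbol=f low=61/64 high=63/64

Derivation:
Step 1: interval [0/1, 1/1), width = 1/1 - 0/1 = 1/1
  'd': [0/1 + 1/1*0/1, 0/1 + 1/1*1/4) = [0/1, 1/4)
  'f': [0/1 + 1/1*1/4, 0/1 + 1/1*3/4) = [1/4, 3/4)
  'e': [0/1 + 1/1*3/4, 0/1 + 1/1*1/1) = [3/4, 1/1) <- contains code 31/32
  emit 'e', narrow to [3/4, 1/1)
Step 2: interval [3/4, 1/1), width = 1/1 - 3/4 = 1/4
  'd': [3/4 + 1/4*0/1, 3/4 + 1/4*1/4) = [3/4, 13/16)
  'f': [3/4 + 1/4*1/4, 3/4 + 1/4*3/4) = [13/16, 15/16)
  'e': [3/4 + 1/4*3/4, 3/4 + 1/4*1/1) = [15/16, 1/1) <- contains code 31/32
  emit 'e', narrow to [15/16, 1/1)
Step 3: interval [15/16, 1/1), width = 1/1 - 15/16 = 1/16
  'd': [15/16 + 1/16*0/1, 15/16 + 1/16*1/4) = [15/16, 61/64)
  'f': [15/16 + 1/16*1/4, 15/16 + 1/16*3/4) = [61/64, 63/64) <- contains code 31/32
  'e': [15/16 + 1/16*3/4, 15/16 + 1/16*1/1) = [63/64, 1/1)
  emit 'f', narrow to [61/64, 63/64)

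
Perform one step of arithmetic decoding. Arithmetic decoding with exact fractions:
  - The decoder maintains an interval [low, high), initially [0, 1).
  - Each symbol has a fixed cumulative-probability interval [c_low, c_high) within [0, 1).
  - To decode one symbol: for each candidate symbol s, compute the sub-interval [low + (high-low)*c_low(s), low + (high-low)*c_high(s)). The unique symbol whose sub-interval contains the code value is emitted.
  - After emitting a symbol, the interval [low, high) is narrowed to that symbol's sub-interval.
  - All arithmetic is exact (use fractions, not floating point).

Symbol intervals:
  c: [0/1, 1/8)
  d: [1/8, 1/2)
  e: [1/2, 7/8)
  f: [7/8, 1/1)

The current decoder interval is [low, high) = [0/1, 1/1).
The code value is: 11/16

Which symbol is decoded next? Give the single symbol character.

Answer: e

Derivation:
Interval width = high − low = 1/1 − 0/1 = 1/1
Scaled code = (code − low) / width = (11/16 − 0/1) / 1/1 = 11/16
  c: [0/1, 1/8) 
  d: [1/8, 1/2) 
  e: [1/2, 7/8) ← scaled code falls here ✓
  f: [7/8, 1/1) 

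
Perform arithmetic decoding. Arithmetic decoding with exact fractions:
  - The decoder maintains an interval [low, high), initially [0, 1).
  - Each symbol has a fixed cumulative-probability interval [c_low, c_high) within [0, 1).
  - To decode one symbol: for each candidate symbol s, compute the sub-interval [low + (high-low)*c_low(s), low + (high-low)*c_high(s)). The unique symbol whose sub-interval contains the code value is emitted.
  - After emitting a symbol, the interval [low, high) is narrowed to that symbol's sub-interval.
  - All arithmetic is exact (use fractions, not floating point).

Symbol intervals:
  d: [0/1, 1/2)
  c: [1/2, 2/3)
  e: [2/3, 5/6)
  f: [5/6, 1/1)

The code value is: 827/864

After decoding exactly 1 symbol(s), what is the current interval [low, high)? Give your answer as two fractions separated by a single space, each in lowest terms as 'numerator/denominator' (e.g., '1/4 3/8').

Step 1: interval [0/1, 1/1), width = 1/1 - 0/1 = 1/1
  'd': [0/1 + 1/1*0/1, 0/1 + 1/1*1/2) = [0/1, 1/2)
  'c': [0/1 + 1/1*1/2, 0/1 + 1/1*2/3) = [1/2, 2/3)
  'e': [0/1 + 1/1*2/3, 0/1 + 1/1*5/6) = [2/3, 5/6)
  'f': [0/1 + 1/1*5/6, 0/1 + 1/1*1/1) = [5/6, 1/1) <- contains code 827/864
  emit 'f', narrow to [5/6, 1/1)

Answer: 5/6 1/1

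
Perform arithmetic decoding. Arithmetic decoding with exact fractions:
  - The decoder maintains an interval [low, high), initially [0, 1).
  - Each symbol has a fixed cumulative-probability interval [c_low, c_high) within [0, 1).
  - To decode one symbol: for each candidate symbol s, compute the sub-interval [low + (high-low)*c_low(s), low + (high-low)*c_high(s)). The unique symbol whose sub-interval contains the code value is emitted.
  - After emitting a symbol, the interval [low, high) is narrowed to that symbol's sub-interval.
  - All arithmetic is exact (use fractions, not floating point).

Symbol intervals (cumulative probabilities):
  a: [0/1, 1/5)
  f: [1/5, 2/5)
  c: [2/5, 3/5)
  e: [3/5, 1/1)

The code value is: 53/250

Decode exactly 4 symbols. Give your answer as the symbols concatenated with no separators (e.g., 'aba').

Answer: fafc

Derivation:
Step 1: interval [0/1, 1/1), width = 1/1 - 0/1 = 1/1
  'a': [0/1 + 1/1*0/1, 0/1 + 1/1*1/5) = [0/1, 1/5)
  'f': [0/1 + 1/1*1/5, 0/1 + 1/1*2/5) = [1/5, 2/5) <- contains code 53/250
  'c': [0/1 + 1/1*2/5, 0/1 + 1/1*3/5) = [2/5, 3/5)
  'e': [0/1 + 1/1*3/5, 0/1 + 1/1*1/1) = [3/5, 1/1)
  emit 'f', narrow to [1/5, 2/5)
Step 2: interval [1/5, 2/5), width = 2/5 - 1/5 = 1/5
  'a': [1/5 + 1/5*0/1, 1/5 + 1/5*1/5) = [1/5, 6/25) <- contains code 53/250
  'f': [1/5 + 1/5*1/5, 1/5 + 1/5*2/5) = [6/25, 7/25)
  'c': [1/5 + 1/5*2/5, 1/5 + 1/5*3/5) = [7/25, 8/25)
  'e': [1/5 + 1/5*3/5, 1/5 + 1/5*1/1) = [8/25, 2/5)
  emit 'a', narrow to [1/5, 6/25)
Step 3: interval [1/5, 6/25), width = 6/25 - 1/5 = 1/25
  'a': [1/5 + 1/25*0/1, 1/5 + 1/25*1/5) = [1/5, 26/125)
  'f': [1/5 + 1/25*1/5, 1/5 + 1/25*2/5) = [26/125, 27/125) <- contains code 53/250
  'c': [1/5 + 1/25*2/5, 1/5 + 1/25*3/5) = [27/125, 28/125)
  'e': [1/5 + 1/25*3/5, 1/5 + 1/25*1/1) = [28/125, 6/25)
  emit 'f', narrow to [26/125, 27/125)
Step 4: interval [26/125, 27/125), width = 27/125 - 26/125 = 1/125
  'a': [26/125 + 1/125*0/1, 26/125 + 1/125*1/5) = [26/125, 131/625)
  'f': [26/125 + 1/125*1/5, 26/125 + 1/125*2/5) = [131/625, 132/625)
  'c': [26/125 + 1/125*2/5, 26/125 + 1/125*3/5) = [132/625, 133/625) <- contains code 53/250
  'e': [26/125 + 1/125*3/5, 26/125 + 1/125*1/1) = [133/625, 27/125)
  emit 'c', narrow to [132/625, 133/625)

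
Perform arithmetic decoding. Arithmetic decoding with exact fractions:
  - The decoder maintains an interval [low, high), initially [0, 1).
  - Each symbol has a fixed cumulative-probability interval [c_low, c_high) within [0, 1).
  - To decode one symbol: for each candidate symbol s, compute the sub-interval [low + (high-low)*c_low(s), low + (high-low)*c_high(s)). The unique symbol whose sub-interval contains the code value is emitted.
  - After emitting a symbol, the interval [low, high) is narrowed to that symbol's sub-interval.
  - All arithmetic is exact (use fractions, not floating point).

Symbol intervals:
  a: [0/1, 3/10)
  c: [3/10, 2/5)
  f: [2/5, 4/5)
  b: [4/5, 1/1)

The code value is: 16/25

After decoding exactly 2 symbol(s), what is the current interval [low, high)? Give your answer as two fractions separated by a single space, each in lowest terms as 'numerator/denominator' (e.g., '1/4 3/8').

Answer: 14/25 18/25

Derivation:
Step 1: interval [0/1, 1/1), width = 1/1 - 0/1 = 1/1
  'a': [0/1 + 1/1*0/1, 0/1 + 1/1*3/10) = [0/1, 3/10)
  'c': [0/1 + 1/1*3/10, 0/1 + 1/1*2/5) = [3/10, 2/5)
  'f': [0/1 + 1/1*2/5, 0/1 + 1/1*4/5) = [2/5, 4/5) <- contains code 16/25
  'b': [0/1 + 1/1*4/5, 0/1 + 1/1*1/1) = [4/5, 1/1)
  emit 'f', narrow to [2/5, 4/5)
Step 2: interval [2/5, 4/5), width = 4/5 - 2/5 = 2/5
  'a': [2/5 + 2/5*0/1, 2/5 + 2/5*3/10) = [2/5, 13/25)
  'c': [2/5 + 2/5*3/10, 2/5 + 2/5*2/5) = [13/25, 14/25)
  'f': [2/5 + 2/5*2/5, 2/5 + 2/5*4/5) = [14/25, 18/25) <- contains code 16/25
  'b': [2/5 + 2/5*4/5, 2/5 + 2/5*1/1) = [18/25, 4/5)
  emit 'f', narrow to [14/25, 18/25)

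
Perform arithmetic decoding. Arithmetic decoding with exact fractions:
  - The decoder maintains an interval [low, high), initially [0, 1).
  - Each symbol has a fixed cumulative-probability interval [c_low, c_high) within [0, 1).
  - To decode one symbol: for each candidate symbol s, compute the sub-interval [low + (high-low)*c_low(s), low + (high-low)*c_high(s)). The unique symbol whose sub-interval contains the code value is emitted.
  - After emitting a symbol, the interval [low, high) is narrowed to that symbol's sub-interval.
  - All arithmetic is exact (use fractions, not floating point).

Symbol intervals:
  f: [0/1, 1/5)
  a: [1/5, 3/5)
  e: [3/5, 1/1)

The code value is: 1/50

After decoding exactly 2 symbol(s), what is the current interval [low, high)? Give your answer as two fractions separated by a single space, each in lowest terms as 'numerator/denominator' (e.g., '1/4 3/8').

Answer: 0/1 1/25

Derivation:
Step 1: interval [0/1, 1/1), width = 1/1 - 0/1 = 1/1
  'f': [0/1 + 1/1*0/1, 0/1 + 1/1*1/5) = [0/1, 1/5) <- contains code 1/50
  'a': [0/1 + 1/1*1/5, 0/1 + 1/1*3/5) = [1/5, 3/5)
  'e': [0/1 + 1/1*3/5, 0/1 + 1/1*1/1) = [3/5, 1/1)
  emit 'f', narrow to [0/1, 1/5)
Step 2: interval [0/1, 1/5), width = 1/5 - 0/1 = 1/5
  'f': [0/1 + 1/5*0/1, 0/1 + 1/5*1/5) = [0/1, 1/25) <- contains code 1/50
  'a': [0/1 + 1/5*1/5, 0/1 + 1/5*3/5) = [1/25, 3/25)
  'e': [0/1 + 1/5*3/5, 0/1 + 1/5*1/1) = [3/25, 1/5)
  emit 'f', narrow to [0/1, 1/25)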